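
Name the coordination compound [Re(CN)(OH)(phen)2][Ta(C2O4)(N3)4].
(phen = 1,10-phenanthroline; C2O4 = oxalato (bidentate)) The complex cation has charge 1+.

The complex cation is given as 1+; its ligand charges sum to -2, so Re = +3.
A 1:1 salt means the anion carries the equal and opposite charge, 1−.
Anion: ligand charges sum to -6; for the ion to be 1−, Ta = +5.

cyanohydroxobis(1,10-phenanthroline)rhenium(III) tetraazidooxalatotantalate(V)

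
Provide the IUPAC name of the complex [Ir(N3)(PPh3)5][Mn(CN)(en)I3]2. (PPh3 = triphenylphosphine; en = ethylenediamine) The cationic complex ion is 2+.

The complex cation is given as 2+; its ligand charges sum to -1, so Ir = +3.
With 2 anions per cation, each anion must be 2/2 = 1−.
Anion: ligand charges sum to -4; for the ion to be 1−, Mn = +3.

azidopentakis(triphenylphosphine)iridium(III) cyano(ethylenediamine)triiodomanganate(III)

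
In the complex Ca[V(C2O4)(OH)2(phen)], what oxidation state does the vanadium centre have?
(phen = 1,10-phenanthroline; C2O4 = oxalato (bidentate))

1 calcium outside the brackets (+2 each) → the complex ion is 2−.
Ligand charges: 1×phen neutral; 1×C2O4 = -2; 2×OH = -2; sum -4.
V + (-4) = 2− ⇒ V is +2.

+2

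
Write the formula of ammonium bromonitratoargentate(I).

NH4[AgBr(NO3)]

Ligands: 1 bromo (Br, -1), 1 nitrato (NO3, -1). Ligand charge sum = -2.
Charge balance with ammonium (+1) requires 1 complex ion per 1 ammonium.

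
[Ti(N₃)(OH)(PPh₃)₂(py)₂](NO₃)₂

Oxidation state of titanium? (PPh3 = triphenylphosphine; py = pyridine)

+4

2 nitrate outside the brackets (-1 each) → the complex ion is 2+.
Ligand charges: 1×N3 = -1; 2×PPh3 neutral; 1×OH = -1; 2×py neutral; sum -2.
Ti + (-2) = 2+ ⇒ Ti is +4.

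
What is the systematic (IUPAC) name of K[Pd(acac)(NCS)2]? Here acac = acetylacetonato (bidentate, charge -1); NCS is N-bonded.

potassium (acetylacetonato)diisothiocyanatopalladate(II)

The 1 potassium counter-ion carries a total charge of +1, so each complex ion is 1−.
Ligand charges: 1×acetylacetonato (-1 each), 2×isothiocyanato (-1 each); total -3. So Pd + (-3) = 1−, giving Pd = +2.
Ligands are named alphabetically: acetylacetonato before isothiocyanato.
The complex ion is anionic, so palladium takes the -ate form palladate(II).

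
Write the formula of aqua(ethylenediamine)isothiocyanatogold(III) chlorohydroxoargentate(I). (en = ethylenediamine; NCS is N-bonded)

Cation [Au…]: ligand charges -1, Au(III) ⇒ ion charge 2+.
Anion [Ag…]: ligand charges -2, Ag(I) ⇒ ion charge 1−.

[Au(en)(H2O)(NCS)][AgCl(OH)]2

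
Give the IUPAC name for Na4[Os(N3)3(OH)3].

The 4 sodium counter-ions carry a total charge of +4, so each complex ion is 4−.
Ligand charges: 3×azido (-1 each), 3×hydroxo (-1 each); total -6. So Os + (-6) = 4−, giving Os = +2.
Ligands are named alphabetically: azido before hydroxo.
The complex ion is anionic, so osmium takes the -ate form osmate(II).

sodium triazidotrihydroxoosmate(II)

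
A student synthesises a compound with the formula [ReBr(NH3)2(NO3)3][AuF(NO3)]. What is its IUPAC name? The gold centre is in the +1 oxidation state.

Both ions are complex: the cation is named first with the plain metal name, the anion second with the -ate form; each ion's ligands are alphabetised independently.
Au is given as +1; the anion's ligand charges sum to -2, so the complex anion is 1−.
A 1:1 salt means the cation carries the equal and opposite charge, 1+.
Cation: ligand charges sum to -4; for the ion to be 1+, Re = +5.

diamminebromotrinitratorhenium(V) fluoronitratoaurate(I)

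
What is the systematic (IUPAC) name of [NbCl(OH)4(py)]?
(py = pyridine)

chlorotetrahydroxo(pyridine)niobium(V)

There is no counter-ion, so the complex is neutral overall.
Ligand charges: 1×chloro (-1 each), 4×hydroxo (-1 each), 1×pyridine (neutral); total -5. So Nb + (-5) = 0, giving Nb = +5.
Ligands are named alphabetically: chloro before hydroxo before pyridine.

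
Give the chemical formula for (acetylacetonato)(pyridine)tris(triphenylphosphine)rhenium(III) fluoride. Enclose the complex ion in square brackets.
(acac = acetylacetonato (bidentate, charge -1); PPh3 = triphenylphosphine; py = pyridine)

[Re(acac)(PPh3)3(py)]F2

Ligands: 1 acetylacetonato (acac, -1), 3 triphenylphosphine (PPh3, neutral), 1 pyridine (py, neutral). Ligand charge sum = -1.
Charge balance with fluoride (-1) requires 1 complex ion per 2 fluoride.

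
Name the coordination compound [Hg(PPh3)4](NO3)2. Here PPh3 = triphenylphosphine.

The 2 nitrate counter-ions carry a total charge of -2, so each complex ion is 2+.
Ligand charges: 4×triphenylphosphine (neutral); total 0. So Hg + (0) = 2+, giving Hg = +2.

tetrakis(triphenylphosphine)mercury(II) nitrate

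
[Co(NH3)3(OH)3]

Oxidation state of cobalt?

No counter-ion: the bracketed complex is neutral.
Ligand charges: 3×NH3 neutral; 3×OH = -3; sum -3.
Co + (-3) = 0 ⇒ Co is +3.

+3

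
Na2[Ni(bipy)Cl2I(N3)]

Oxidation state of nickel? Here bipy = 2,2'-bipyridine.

2 sodium outside the brackets (+1 each) → the complex ion is 2−.
Ligand charges: 1×N3 = -1; 1×bipy neutral; 2×Cl = -2; 1×I = -1; sum -4.
Ni + (-4) = 2− ⇒ Ni is +2.

+2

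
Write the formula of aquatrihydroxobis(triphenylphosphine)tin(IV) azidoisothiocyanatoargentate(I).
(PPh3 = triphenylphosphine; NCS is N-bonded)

[Sn(H2O)(OH)3(PPh3)2][Ag(N3)(NCS)]

Cation [Sn…]: ligand charges -3, Sn(IV) ⇒ ion charge 1+.
Anion [Ag…]: ligand charges -2, Ag(I) ⇒ ion charge 1−.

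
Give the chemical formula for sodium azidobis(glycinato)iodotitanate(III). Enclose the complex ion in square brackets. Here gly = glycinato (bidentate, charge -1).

Na[Ti(gly)2I(N3)]

Ligands: 2 glycinato (gly, -1), 1 azido (N3, -1), 1 iodo (I, -1). Ligand charge sum = -4.
Charge balance with sodium (+1) requires 1 complex ion per 1 sodium.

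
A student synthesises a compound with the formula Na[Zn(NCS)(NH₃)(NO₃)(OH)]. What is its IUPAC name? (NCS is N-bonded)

sodium amminehydroxoisothiocyanatonitratozincate(II)

The 1 sodium counter-ion carries a total charge of +1, so each complex ion is 1−.
Ligand charges: 1×nitrato (-1 each), 1×ammine (neutral), 1×hydroxo (-1 each), 1×isothiocyanato (-1 each); total -3. So Zn + (-3) = 1−, giving Zn = +2.
Ligands are named alphabetically: ammine before hydroxo before isothiocyanato before nitrato.
The complex ion is anionic, so zinc takes the -ate form zincate(II).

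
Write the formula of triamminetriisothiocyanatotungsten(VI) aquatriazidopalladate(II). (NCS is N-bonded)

[W(NCS)3(NH3)3][Pd(H2O)(N3)3]3

Cation [W…]: ligand charges -3, W(VI) ⇒ ion charge 3+.
Anion [Pd…]: ligand charges -3, Pd(II) ⇒ ion charge 1−.
One 3+ cation requires 3 of the 1− anion.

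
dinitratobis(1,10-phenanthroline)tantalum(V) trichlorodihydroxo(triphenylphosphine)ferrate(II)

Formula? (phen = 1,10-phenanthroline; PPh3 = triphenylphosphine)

Cation [Ta…]: ligand charges -2, Ta(V) ⇒ ion charge 3+.
Anion [Fe…]: ligand charges -5, Fe(II) ⇒ ion charge 3−.

[Ta(NO3)2(phen)2][FeCl3(OH)2(PPh3)]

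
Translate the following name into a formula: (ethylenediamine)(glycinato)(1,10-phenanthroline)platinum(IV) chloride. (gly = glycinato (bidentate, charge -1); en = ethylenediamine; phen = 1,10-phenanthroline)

[Pt(en)(gly)(phen)]Cl3

Ligands: 1 glycinato (gly, -1), 1 ethylenediamine (en, neutral), 1 1,10-phenanthroline (phen, neutral). Ligand charge sum = -1.
Charge balance with chloride (-1) requires 1 complex ion per 3 chloride.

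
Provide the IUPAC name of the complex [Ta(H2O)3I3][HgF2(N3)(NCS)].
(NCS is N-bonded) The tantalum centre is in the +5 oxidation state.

triaquatriiodotantalum(V) azidodifluoroisothiocyanatomercurate(II)

Both ions are complex: the cation is named first with the plain metal name, the anion second with the -ate form; each ion's ligands are alphabetised independently.
Ta is given as +5; the cation's ligand charges sum to -3, so the complex cation is 2+.
A 1:1 salt means the anion carries the equal and opposite charge, 2−.
Anion: ligand charges sum to -4; for the ion to be 2−, Hg = +2.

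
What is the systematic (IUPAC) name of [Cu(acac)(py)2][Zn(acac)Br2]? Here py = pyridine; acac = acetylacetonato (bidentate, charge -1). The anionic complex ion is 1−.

The complex anion is given as 1−; its ligand charges sum to -3, so Zn = +2.
A 1:1 salt means the cation carries the equal and opposite charge, 1+.
Cation: ligand charges sum to -1; for the ion to be 1+, Cu = +2.

(acetylacetonato)bis(pyridine)copper(II) (acetylacetonato)dibromozincate(II)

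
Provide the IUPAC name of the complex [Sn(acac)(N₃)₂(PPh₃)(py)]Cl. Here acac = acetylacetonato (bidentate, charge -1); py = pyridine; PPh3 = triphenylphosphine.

(acetylacetonato)diazido(pyridine)(triphenylphosphine)tin(IV) chloride

The 1 chloride counter-ion carries a total charge of -1, so each complex ion is 1+.
Ligand charges: 2×azido (-1 each), 1×acetylacetonato (-1 each), 1×pyridine (neutral), 1×triphenylphosphine (neutral); total -3. So Sn + (-3) = 1+, giving Sn = +4.
Ligands are named alphabetically: acetylacetonato before azido before pyridine before triphenylphosphine.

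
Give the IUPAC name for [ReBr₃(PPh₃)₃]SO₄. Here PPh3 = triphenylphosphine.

tribromotris(triphenylphosphine)rhenium(V) sulfate

The 1 sulfate counter-ion carries a total charge of -2, so each complex ion is 2+.
Ligand charges: 3×triphenylphosphine (neutral), 3×bromo (-1 each); total -3. So Re + (-3) = 2+, giving Re = +5.
Ligands are named alphabetically: bromo before triphenylphosphine.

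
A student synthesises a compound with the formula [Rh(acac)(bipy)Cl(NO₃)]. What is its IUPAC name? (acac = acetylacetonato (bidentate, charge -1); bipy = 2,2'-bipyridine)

There is no counter-ion, so the complex is neutral overall.
Ligand charges: 1×nitrato (-1 each), 1×acetylacetonato (-1 each), 1×chloro (-1 each), 1×2,2'-bipyridine (neutral); total -3. So Rh + (-3) = 0, giving Rh = +3.
Ligands are named alphabetically: acetylacetonato before bipyridine before chloro before nitrato.

(acetylacetonato)(2,2'-bipyridine)chloronitratorhodium(III)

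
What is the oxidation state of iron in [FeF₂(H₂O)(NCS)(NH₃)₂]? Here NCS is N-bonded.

No counter-ion: the bracketed complex is neutral.
Ligand charges: 2×NH3 neutral; 1×NCS = -1; 2×F = -2; 1×H2O neutral; sum -3.
Fe + (-3) = 0 ⇒ Fe is +3.

+3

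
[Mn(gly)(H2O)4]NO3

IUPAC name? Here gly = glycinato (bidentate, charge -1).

The 1 nitrate counter-ion carries a total charge of -1, so each complex ion is 1+.
Ligand charges: 4×aqua (neutral), 1×glycinato (-1 each); total -1. So Mn + (-1) = 1+, giving Mn = +2.
Ligands are named alphabetically: aqua before glycinato.

tetraaqua(glycinato)manganese(II) nitrate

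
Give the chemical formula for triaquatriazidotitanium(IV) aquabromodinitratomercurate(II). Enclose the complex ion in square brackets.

[Ti(H2O)3(N3)3][HgBr(H2O)(NO3)2]

Cation [Ti…]: ligand charges -3, Ti(IV) ⇒ ion charge 1+.
Anion [Hg…]: ligand charges -3, Hg(II) ⇒ ion charge 1−.
One 1+ cation balances one 1− anion.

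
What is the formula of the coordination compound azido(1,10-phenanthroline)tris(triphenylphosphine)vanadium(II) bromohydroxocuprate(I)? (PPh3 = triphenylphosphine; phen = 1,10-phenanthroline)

[V(N3)(phen)(PPh3)3][CuBr(OH)]

Cation [V…]: ligand charges -1, V(II) ⇒ ion charge 1+.
Anion [Cu…]: ligand charges -2, Cu(I) ⇒ ion charge 1−.
One 1+ cation balances one 1− anion.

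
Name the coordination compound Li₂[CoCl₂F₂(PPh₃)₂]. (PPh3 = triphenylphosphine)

lithium dichlorodifluorobis(triphenylphosphine)cobaltate(II)

The 2 lithium counter-ions carry a total charge of +2, so each complex ion is 2−.
Ligand charges: 2×fluoro (-1 each), 2×chloro (-1 each), 2×triphenylphosphine (neutral); total -4. So Co + (-4) = 2−, giving Co = +2.
Ligands are named alphabetically: chloro before fluoro before triphenylphosphine.
The complex ion is anionic, so cobalt takes the -ate form cobaltate(II).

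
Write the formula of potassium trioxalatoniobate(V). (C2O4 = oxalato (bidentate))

K[Nb(C2O4)3]

Ligands: 3 oxalato (C2O4, -2). Ligand charge sum = -6.
With Nb in oxidation state +5, the complex ion is [Nb...]^1−.
Charge balance with potassium (+1) requires 1 complex ion per 1 potassium.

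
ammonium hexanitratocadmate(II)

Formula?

Ligands: 6 nitrato (NO3, -1). Ligand charge sum = -6.
With Cd in oxidation state +2, the complex ion is [Cd...]^4−.
Charge balance with ammonium (+1) requires 1 complex ion per 4 ammonium.

(NH4)4[Cd(NO3)6]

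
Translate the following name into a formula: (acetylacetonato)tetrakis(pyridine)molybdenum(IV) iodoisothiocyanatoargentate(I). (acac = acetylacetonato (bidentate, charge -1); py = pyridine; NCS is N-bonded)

Cation [Mo…]: ligand charges -1, Mo(IV) ⇒ ion charge 3+.
Anion [Ag…]: ligand charges -2, Ag(I) ⇒ ion charge 1−.
One 3+ cation requires 3 of the 1− anion.

[Mo(acac)(py)4][AgI(NCS)]3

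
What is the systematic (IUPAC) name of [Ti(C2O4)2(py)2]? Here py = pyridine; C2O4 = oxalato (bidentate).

dioxalatobis(pyridine)titanium(IV)

There is no counter-ion, so the complex is neutral overall.
Ligand charges: 2×pyridine (neutral), 2×oxalato (-2 each); total -4. So Ti + (-4) = 0, giving Ti = +4.
Ligands are named alphabetically: oxalato before pyridine.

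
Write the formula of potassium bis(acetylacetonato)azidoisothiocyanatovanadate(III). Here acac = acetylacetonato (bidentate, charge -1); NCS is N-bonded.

K[V(acac)2(N3)(NCS)]

Ligands: 2 acetylacetonato (acac, -1), 1 azido (N3, -1), 1 isothiocyanato (NCS, -1). Ligand charge sum = -4.
Charge balance with potassium (+1) requires 1 complex ion per 1 potassium.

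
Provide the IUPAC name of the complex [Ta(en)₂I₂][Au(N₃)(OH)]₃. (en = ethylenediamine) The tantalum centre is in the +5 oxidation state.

bis(ethylenediamine)diiodotantalum(V) azidohydroxoaurate(I)

Both ions are complex: the cation is named first with the plain metal name, the anion second with the -ate form; each ion's ligands are alphabetised independently.
Ta is given as +5; the cation's ligand charges sum to -2, so the complex cation is 3+.
With 3 anions per cation, each anion must be 3/3 = 1−.
Anion: ligand charges sum to -2; for the ion to be 1−, Au = +1.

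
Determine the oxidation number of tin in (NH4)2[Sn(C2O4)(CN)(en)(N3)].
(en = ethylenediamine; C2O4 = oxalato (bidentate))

2 ammonium outside the brackets (+1 each) → the complex ion is 2−.
Ligand charges: 1×en neutral; 1×N3 = -1; 1×CN = -1; 1×C2O4 = -2; sum -4.
Sn + (-4) = 2− ⇒ Sn is +2.

+2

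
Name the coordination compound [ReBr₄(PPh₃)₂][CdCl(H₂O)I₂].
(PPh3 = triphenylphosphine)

tetrabromobis(triphenylphosphine)rhenium(V) aquachlorodiiodocadmate(II)

Both ions are complex: the cation is named first with the plain metal name, the anion second with the -ate form; each ion's ligands are alphabetised independently.
Cadmium is always +2 in its complexes; the anion's ligand charges sum to -3, so the complex anion is 1−.
A 1:1 salt means the cation carries the equal and opposite charge, 1+.
Cation: ligand charges sum to -4; for the ion to be 1+, Re = +5.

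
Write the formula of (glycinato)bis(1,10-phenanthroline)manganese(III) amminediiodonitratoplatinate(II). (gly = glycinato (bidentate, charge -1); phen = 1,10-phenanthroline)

Cation [Mn…]: ligand charges -1, Mn(III) ⇒ ion charge 2+.
Anion [Pt…]: ligand charges -3, Pt(II) ⇒ ion charge 1−.
One 2+ cation requires 2 of the 1− anion.

[Mn(gly)(phen)2][PtI2(NH3)(NO3)]2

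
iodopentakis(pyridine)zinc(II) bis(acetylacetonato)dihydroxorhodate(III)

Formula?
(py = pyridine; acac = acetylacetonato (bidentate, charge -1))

[ZnI(py)5][Rh(acac)2(OH)2]

Cation [Zn…]: ligand charges -1, Zn(II) ⇒ ion charge 1+.
Anion [Rh…]: ligand charges -4, Rh(III) ⇒ ion charge 1−.
One 1+ cation balances one 1− anion.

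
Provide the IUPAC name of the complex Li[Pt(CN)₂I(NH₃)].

lithium amminedicyanoiodoplatinate(II)

The 1 lithium counter-ion carries a total charge of +1, so each complex ion is 1−.
Ligand charges: 1×ammine (neutral), 1×iodo (-1 each), 2×cyano (-1 each); total -3. So Pt + (-3) = 1−, giving Pt = +2.
The complex ion is anionic, so platinum takes the -ate form platinate(II).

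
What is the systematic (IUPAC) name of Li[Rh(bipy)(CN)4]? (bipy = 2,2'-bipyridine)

The 1 lithium counter-ion carries a total charge of +1, so each complex ion is 1−.
Ligand charges: 1×2,2'-bipyridine (neutral), 4×cyano (-1 each); total -4. So Rh + (-4) = 1−, giving Rh = +3.
The complex ion is anionic, so rhodium takes the -ate form rhodate(III).

lithium (2,2'-bipyridine)tetracyanorhodate(III)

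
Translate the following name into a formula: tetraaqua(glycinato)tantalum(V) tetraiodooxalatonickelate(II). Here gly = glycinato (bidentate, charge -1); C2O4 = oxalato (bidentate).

Cation [Ta…]: ligand charges -1, Ta(V) ⇒ ion charge 4+.
Anion [Ni…]: ligand charges -6, Ni(II) ⇒ ion charge 4−.
One 4+ cation balances one 4− anion.

[Ta(gly)(H2O)4][Ni(C2O4)I4]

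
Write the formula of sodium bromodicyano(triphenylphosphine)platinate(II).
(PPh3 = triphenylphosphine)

Ligands: 1 bromo (Br, -1), 1 triphenylphosphine (PPh3, neutral), 2 cyano (CN, -1). Ligand charge sum = -3.
With Pt in oxidation state +2, the complex ion is [Pt...]^1−.
Charge balance with sodium (+1) requires 1 complex ion per 1 sodium.

Na[PtBr(CN)2(PPh3)]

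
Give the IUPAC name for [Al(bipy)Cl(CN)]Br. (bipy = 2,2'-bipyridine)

The 1 bromide counter-ion carries a total charge of -1, so each complex ion is 1+.
Ligand charges: 1×chloro (-1 each), 1×2,2'-bipyridine (neutral), 1×cyano (-1 each); total -2. So Al + (-2) = 1+, giving Al = +3.
Ligands are named alphabetically: bipyridine before chloro before cyano.

(2,2'-bipyridine)chlorocyanoaluminium(III) bromide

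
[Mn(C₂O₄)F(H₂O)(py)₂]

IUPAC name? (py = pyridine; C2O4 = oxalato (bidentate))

aquafluorooxalatobis(pyridine)manganese(III)

There is no counter-ion, so the complex is neutral overall.
Ligand charges: 2×pyridine (neutral), 1×fluoro (-1 each), 1×aqua (neutral), 1×oxalato (-2 each); total -3. So Mn + (-3) = 0, giving Mn = +3.
Ligands are named alphabetically: aqua before fluoro before oxalato before pyridine.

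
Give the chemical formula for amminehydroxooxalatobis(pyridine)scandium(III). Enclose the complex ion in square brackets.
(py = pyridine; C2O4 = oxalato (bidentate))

[Sc(C2O4)(NH3)(OH)(py)2]

Ligands: 1 hydroxo (OH, -1), 1 ammine (NH3, neutral), 2 pyridine (py, neutral), 1 oxalato (C2O4, -2). Ligand charge sum = -3.
With Sc in oxidation state +3, the complex ion is [Sc...].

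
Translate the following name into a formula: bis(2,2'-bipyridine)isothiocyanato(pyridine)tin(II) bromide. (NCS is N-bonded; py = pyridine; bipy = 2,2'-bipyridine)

[Sn(bipy)2(NCS)(py)]Br

Ligands: 1 isothiocyanato (NCS, -1), 1 pyridine (py, neutral), 2 2,2'-bipyridine (bipy, neutral). Ligand charge sum = -1.
With Sn in oxidation state +2, the complex ion is [Sn...]^1+.
Charge balance with bromide (-1) requires 1 complex ion per 1 bromide.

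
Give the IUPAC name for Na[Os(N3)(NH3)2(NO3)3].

The 1 sodium counter-ion carries a total charge of +1, so each complex ion is 1−.
Ligand charges: 2×ammine (neutral), 3×nitrato (-1 each), 1×azido (-1 each); total -4. So Os + (-4) = 1−, giving Os = +3.
Ligands are named alphabetically: ammine before azido before nitrato.
The complex ion is anionic, so osmium takes the -ate form osmate(III).

sodium diammineazidotrinitratoosmate(III)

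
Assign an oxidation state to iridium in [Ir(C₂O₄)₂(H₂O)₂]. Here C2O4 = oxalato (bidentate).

+4

No counter-ion: the bracketed complex is neutral.
Ligand charges: 2×C2O4 = -4; 2×H2O neutral; sum -4.
Ir + (-4) = 0 ⇒ Ir is +4.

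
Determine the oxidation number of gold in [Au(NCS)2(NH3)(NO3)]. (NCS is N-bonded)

No counter-ion: the bracketed complex is neutral.
Ligand charges: 1×NH3 neutral; 2×NCS = -2; 1×NO3 = -1; sum -3.
Au + (-3) = 0 ⇒ Au is +3.

+3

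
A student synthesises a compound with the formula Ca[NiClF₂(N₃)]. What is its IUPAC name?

The 1 calcium counter-ion carries a total charge of +2, so each complex ion is 2−.
Ligand charges: 1×azido (-1 each), 2×fluoro (-1 each), 1×chloro (-1 each); total -4. So Ni + (-4) = 2−, giving Ni = +2.
Ligands are named alphabetically: azido before chloro before fluoro.
The complex ion is anionic, so nickel takes the -ate form nickelate(II).

calcium azidochlorodifluoronickelate(II)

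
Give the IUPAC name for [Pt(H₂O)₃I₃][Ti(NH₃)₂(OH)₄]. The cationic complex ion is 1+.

triaquatriiodoplatinum(IV) diamminetetrahydroxotitanate(III)

The complex cation is given as 1+; its ligand charges sum to -3, so Pt = +4.
A 1:1 salt means the anion carries the equal and opposite charge, 1−.
Anion: ligand charges sum to -4; for the ion to be 1−, Ti = +3.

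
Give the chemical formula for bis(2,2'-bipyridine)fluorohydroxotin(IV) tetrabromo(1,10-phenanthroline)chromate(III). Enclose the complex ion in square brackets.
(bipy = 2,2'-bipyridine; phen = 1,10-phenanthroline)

[Sn(bipy)2F(OH)][CrBr4(phen)]2

Cation [Sn…]: ligand charges -2, Sn(IV) ⇒ ion charge 2+.
Anion [Cr…]: ligand charges -4, Cr(III) ⇒ ion charge 1−.
One 2+ cation requires 2 of the 1− anion.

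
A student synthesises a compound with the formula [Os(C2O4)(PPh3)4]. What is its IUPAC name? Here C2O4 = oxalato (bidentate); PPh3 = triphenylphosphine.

There is no counter-ion, so the complex is neutral overall.
Ligand charges: 1×oxalato (-2 each), 4×triphenylphosphine (neutral); total -2. So Os + (-2) = 0, giving Os = +2.
Ligands are named alphabetically: oxalato before triphenylphosphine.

oxalatotetrakis(triphenylphosphine)osmium(II)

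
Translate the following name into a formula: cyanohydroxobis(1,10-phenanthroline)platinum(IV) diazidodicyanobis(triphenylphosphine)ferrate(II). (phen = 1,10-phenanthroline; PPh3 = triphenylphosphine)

[Pt(CN)(OH)(phen)2][Fe(CN)2(N3)2(PPh3)2]

Cation [Pt…]: ligand charges -2, Pt(IV) ⇒ ion charge 2+.
Anion [Fe…]: ligand charges -4, Fe(II) ⇒ ion charge 2−.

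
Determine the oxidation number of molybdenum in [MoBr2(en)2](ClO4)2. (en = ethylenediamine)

+4

2 perchlorate outside the brackets (-1 each) → the complex ion is 2+.
Ligand charges: 2×Br = -2; 2×en neutral; sum -2.
Mo + (-2) = 2+ ⇒ Mo is +4.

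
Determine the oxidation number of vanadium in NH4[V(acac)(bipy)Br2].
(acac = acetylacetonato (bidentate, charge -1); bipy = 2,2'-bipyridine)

1 ammonium outside the brackets (+1 each) → the complex ion is 1−.
Ligand charges: 1×acac = -1; 1×bipy neutral; 2×Br = -2; sum -3.
V + (-3) = 1− ⇒ V is +2.

+2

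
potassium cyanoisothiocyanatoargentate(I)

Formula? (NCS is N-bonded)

Ligands: 1 isothiocyanato (NCS, -1), 1 cyano (CN, -1). Ligand charge sum = -2.
Charge balance with potassium (+1) requires 1 complex ion per 1 potassium.

K[Ag(CN)(NCS)]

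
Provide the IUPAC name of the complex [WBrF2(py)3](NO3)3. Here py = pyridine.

The 3 nitrate counter-ions carry a total charge of -3, so each complex ion is 3+.
Ligand charges: 1×bromo (-1 each), 2×fluoro (-1 each), 3×pyridine (neutral); total -3. So W + (-3) = 3+, giving W = +6.
Ligands are named alphabetically: bromo before fluoro before pyridine.

bromodifluorotris(pyridine)tungsten(VI) nitrate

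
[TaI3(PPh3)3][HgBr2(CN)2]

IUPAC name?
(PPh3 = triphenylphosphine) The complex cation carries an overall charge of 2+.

triiodotris(triphenylphosphine)tantalum(V) dibromodicyanomercurate(II)

Both ions are complex: the cation is named first with the plain metal name, the anion second with the -ate form; each ion's ligands are alphabetised independently.
The complex cation is given as 2+; its ligand charges sum to -3, so Ta = +5.
A 1:1 salt means the anion carries the equal and opposite charge, 2−.
Anion: ligand charges sum to -4; for the ion to be 2−, Hg = +2.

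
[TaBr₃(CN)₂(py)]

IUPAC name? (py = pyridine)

tribromodicyano(pyridine)tantalum(V)

There is no counter-ion, so the complex is neutral overall.
Ligand charges: 3×bromo (-1 each), 1×pyridine (neutral), 2×cyano (-1 each); total -5. So Ta + (-5) = 0, giving Ta = +5.
Ligands are named alphabetically: bromo before cyano before pyridine.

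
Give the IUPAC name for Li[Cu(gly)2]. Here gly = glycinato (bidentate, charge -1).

The 1 lithium counter-ion carries a total charge of +1, so each complex ion is 1−.
Ligand charges: 2×glycinato (-1 each); total -2. So Cu + (-2) = 1−, giving Cu = +1.
The complex ion is anionic, so copper takes the -ate form cuprate(I).

lithium bis(glycinato)cuprate(I)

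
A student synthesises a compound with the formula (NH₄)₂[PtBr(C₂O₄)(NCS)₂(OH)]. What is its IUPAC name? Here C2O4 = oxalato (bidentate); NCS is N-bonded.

The 2 ammonium counter-ions carry a total charge of +2, so each complex ion is 2−.
Ligand charges: 1×oxalato (-2 each), 1×hydroxo (-1 each), 2×isothiocyanato (-1 each), 1×bromo (-1 each); total -6. So Pt + (-6) = 2−, giving Pt = +4.
The complex ion is anionic, so platinum takes the -ate form platinate(IV).

ammonium bromohydroxodiisothiocyanatooxalatoplatinate(IV)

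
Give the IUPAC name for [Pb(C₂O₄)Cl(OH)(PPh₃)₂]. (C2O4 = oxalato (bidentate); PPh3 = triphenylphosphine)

chlorohydroxooxalatobis(triphenylphosphine)lead(IV)

There is no counter-ion, so the complex is neutral overall.
Ligand charges: 1×chloro (-1 each), 1×oxalato (-2 each), 1×hydroxo (-1 each), 2×triphenylphosphine (neutral); total -4. So Pb + (-4) = 0, giving Pb = +4.
Ligands are named alphabetically: chloro before hydroxo before oxalato before triphenylphosphine.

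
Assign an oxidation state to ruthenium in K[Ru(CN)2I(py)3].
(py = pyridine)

+2

1 potassium outside the brackets (+1 each) → the complex ion is 1−.
Ligand charges: 2×CN = -2; 3×py neutral; 1×I = -1; sum -3.
Ru + (-3) = 1− ⇒ Ru is +2.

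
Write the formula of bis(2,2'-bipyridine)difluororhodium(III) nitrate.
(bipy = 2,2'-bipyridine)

Ligands: 2 2,2'-bipyridine (bipy, neutral), 2 fluoro (F, -1). Ligand charge sum = -2.
With Rh in oxidation state +3, the complex ion is [Rh...]^1+.
Charge balance with nitrate (-1) requires 1 complex ion per 1 nitrate.

[Rh(bipy)2F2]NO3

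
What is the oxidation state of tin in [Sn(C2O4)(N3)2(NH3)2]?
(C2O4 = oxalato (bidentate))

No counter-ion: the bracketed complex is neutral.
Ligand charges: 1×C2O4 = -2; 2×N3 = -2; 2×NH3 neutral; sum -4.
Sn + (-4) = 0 ⇒ Sn is +4.

+4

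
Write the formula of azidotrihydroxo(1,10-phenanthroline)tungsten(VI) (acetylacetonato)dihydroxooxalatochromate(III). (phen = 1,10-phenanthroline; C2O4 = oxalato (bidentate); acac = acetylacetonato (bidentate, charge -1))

Cation [W…]: ligand charges -4, W(VI) ⇒ ion charge 2+.
Anion [Cr…]: ligand charges -5, Cr(III) ⇒ ion charge 2−.

[W(N3)(OH)3(phen)][Cr(acac)(C2O4)(OH)2]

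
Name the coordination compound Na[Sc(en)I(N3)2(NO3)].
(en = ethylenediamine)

The 1 sodium counter-ion carries a total charge of +1, so each complex ion is 1−.
Ligand charges: 1×ethylenediamine (neutral), 1×nitrato (-1 each), 2×azido (-1 each), 1×iodo (-1 each); total -4. So Sc + (-4) = 1−, giving Sc = +3.
The complex ion is anionic, so scandium takes the -ate form scandate(III).

sodium diazido(ethylenediamine)iodonitratoscandate(III)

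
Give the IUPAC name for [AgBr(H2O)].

aquabromosilver(I)

There is no counter-ion, so the complex is neutral overall.
Ligand charges: 1×bromo (-1 each), 1×aqua (neutral); total -1. So Ag + (-1) = 0, giving Ag = +1.
Ligands are named alphabetically: aqua before bromo.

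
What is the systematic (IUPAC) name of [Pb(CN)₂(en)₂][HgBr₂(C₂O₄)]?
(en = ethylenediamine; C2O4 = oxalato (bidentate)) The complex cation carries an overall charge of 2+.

dicyanobis(ethylenediamine)lead(IV) dibromooxalatomercurate(II)

The complex cation is given as 2+; its ligand charges sum to -2, so Pb = +4.
A 1:1 salt means the anion carries the equal and opposite charge, 2−.
Anion: ligand charges sum to -4; for the ion to be 2−, Hg = +2.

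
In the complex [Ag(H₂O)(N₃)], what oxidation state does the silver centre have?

+1

No counter-ion: the bracketed complex is neutral.
Ligand charges: 1×H2O neutral; 1×N3 = -1; sum -1.
Ag + (-1) = 0 ⇒ Ag is +1.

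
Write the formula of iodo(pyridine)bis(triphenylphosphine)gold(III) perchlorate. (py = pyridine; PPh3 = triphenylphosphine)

Ligands: 1 iodo (I, -1), 1 pyridine (py, neutral), 2 triphenylphosphine (PPh3, neutral). Ligand charge sum = -1.
Charge balance with perchlorate (-1) requires 1 complex ion per 2 perchlorate.

[AuI(PPh3)2(py)](ClO4)2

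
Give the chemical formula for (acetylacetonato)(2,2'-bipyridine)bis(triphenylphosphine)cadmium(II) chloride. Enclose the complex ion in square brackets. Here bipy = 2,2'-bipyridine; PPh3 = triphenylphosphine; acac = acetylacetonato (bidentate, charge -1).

Ligands: 1 2,2'-bipyridine (bipy, neutral), 2 triphenylphosphine (PPh3, neutral), 1 acetylacetonato (acac, -1). Ligand charge sum = -1.
With Cd in oxidation state +2, the complex ion is [Cd...]^1+.
Charge balance with chloride (-1) requires 1 complex ion per 1 chloride.

[Cd(acac)(bipy)(PPh3)2]Cl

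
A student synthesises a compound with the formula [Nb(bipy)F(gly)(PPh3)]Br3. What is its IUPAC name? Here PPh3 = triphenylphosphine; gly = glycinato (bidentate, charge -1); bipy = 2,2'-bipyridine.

(2,2'-bipyridine)fluoro(glycinato)(triphenylphosphine)niobium(V) bromide

The 3 bromide counter-ions carry a total charge of -3, so each complex ion is 3+.
Ligand charges: 1×triphenylphosphine (neutral), 1×glycinato (-1 each), 1×fluoro (-1 each), 1×2,2'-bipyridine (neutral); total -2. So Nb + (-2) = 3+, giving Nb = +5.
Ligands are named alphabetically: bipyridine before fluoro before glycinato before triphenylphosphine.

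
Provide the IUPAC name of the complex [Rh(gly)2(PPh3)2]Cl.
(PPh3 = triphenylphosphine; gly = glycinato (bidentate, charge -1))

bis(glycinato)bis(triphenylphosphine)rhodium(III) chloride

The 1 chloride counter-ion carries a total charge of -1, so each complex ion is 1+.
Ligand charges: 2×triphenylphosphine (neutral), 2×glycinato (-1 each); total -2. So Rh + (-2) = 1+, giving Rh = +3.
Ligands are named alphabetically: glycinato before triphenylphosphine.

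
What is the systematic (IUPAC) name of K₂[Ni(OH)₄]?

potassium tetrahydroxonickelate(II)

The 2 potassium counter-ions carry a total charge of +2, so each complex ion is 2−.
Ligand charges: 4×hydroxo (-1 each); total -4. So Ni + (-4) = 2−, giving Ni = +2.
The complex ion is anionic, so nickel takes the -ate form nickelate(II).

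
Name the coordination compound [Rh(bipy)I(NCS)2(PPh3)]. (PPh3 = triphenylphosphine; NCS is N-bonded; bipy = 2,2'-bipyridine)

There is no counter-ion, so the complex is neutral overall.
Ligand charges: 1×triphenylphosphine (neutral), 1×iodo (-1 each), 2×isothiocyanato (-1 each), 1×2,2'-bipyridine (neutral); total -3. So Rh + (-3) = 0, giving Rh = +3.
Ligands are named alphabetically: bipyridine before iodo before isothiocyanato before triphenylphosphine.

(2,2'-bipyridine)iododiisothiocyanato(triphenylphosphine)rhodium(III)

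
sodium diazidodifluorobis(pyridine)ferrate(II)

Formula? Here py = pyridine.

Ligands: 2 azido (N3, -1), 2 fluoro (F, -1), 2 pyridine (py, neutral). Ligand charge sum = -4.
With Fe in oxidation state +2, the complex ion is [Fe...]^2−.
Charge balance with sodium (+1) requires 1 complex ion per 2 sodium.

Na2[FeF2(N3)2(py)2]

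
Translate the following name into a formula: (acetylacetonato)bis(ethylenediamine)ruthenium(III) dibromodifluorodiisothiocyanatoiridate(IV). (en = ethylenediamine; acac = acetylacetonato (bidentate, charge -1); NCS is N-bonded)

[Ru(acac)(en)2][IrBr2F2(NCS)2]

Cation [Ru…]: ligand charges -1, Ru(III) ⇒ ion charge 2+.
Anion [Ir…]: ligand charges -6, Ir(IV) ⇒ ion charge 2−.
One 2+ cation balances one 2− anion.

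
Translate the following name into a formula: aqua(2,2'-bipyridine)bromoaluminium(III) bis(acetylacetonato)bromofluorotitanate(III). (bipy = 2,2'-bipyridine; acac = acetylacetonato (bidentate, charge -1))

Cation [Al…]: ligand charges -1, Al(III) ⇒ ion charge 2+.
Anion [Ti…]: ligand charges -4, Ti(III) ⇒ ion charge 1−.
One 2+ cation requires 2 of the 1− anion.

[Al(bipy)Br(H2O)][Ti(acac)2BrF]2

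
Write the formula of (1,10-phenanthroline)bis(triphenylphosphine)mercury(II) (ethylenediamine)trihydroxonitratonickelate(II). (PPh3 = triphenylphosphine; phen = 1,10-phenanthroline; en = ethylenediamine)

[Hg(phen)(PPh3)2][Ni(en)(NO3)(OH)3]

Cation [Hg…]: ligand charges 0, Hg(II) ⇒ ion charge 2+.
Anion [Ni…]: ligand charges -4, Ni(II) ⇒ ion charge 2−.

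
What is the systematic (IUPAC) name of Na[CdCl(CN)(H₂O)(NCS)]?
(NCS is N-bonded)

The 1 sodium counter-ion carries a total charge of +1, so each complex ion is 1−.
Ligand charges: 1×chloro (-1 each), 1×isothiocyanato (-1 each), 1×cyano (-1 each), 1×aqua (neutral); total -3. So Cd + (-3) = 1−, giving Cd = +2.
Ligands are named alphabetically: aqua before chloro before cyano before isothiocyanato.
The complex ion is anionic, so cadmium takes the -ate form cadmate(II).

sodium aquachlorocyanoisothiocyanatocadmate(II)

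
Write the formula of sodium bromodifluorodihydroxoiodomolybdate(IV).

Ligands: 2 hydroxo (OH, -1), 2 fluoro (F, -1), 1 iodo (I, -1), 1 bromo (Br, -1). Ligand charge sum = -6.
Charge balance with sodium (+1) requires 1 complex ion per 2 sodium.

Na2[MoBrF2I(OH)2]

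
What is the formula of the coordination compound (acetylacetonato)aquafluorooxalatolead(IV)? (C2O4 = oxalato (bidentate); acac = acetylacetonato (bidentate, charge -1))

Ligands: 1 fluoro (F, -1), 1 aqua (H2O, neutral), 1 oxalato (C2O4, -2), 1 acetylacetonato (acac, -1). Ligand charge sum = -4.
With Pb in oxidation state +4, the complex ion is [Pb...].

[Pb(acac)(C2O4)F(H2O)]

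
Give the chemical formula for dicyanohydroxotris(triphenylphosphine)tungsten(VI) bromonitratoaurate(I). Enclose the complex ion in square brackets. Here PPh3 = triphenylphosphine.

Cation [W…]: ligand charges -3, W(VI) ⇒ ion charge 3+.
Anion [Au…]: ligand charges -2, Au(I) ⇒ ion charge 1−.
One 3+ cation requires 3 of the 1− anion.

[W(CN)2(OH)(PPh3)3][AuBr(NO3)]3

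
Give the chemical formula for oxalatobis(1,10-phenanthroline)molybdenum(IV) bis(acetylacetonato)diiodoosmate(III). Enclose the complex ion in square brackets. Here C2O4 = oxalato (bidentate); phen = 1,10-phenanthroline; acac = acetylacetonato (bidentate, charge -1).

Cation [Mo…]: ligand charges -2, Mo(IV) ⇒ ion charge 2+.
Anion [Os…]: ligand charges -4, Os(III) ⇒ ion charge 1−.
One 2+ cation requires 2 of the 1− anion.

[Mo(C2O4)(phen)2][Os(acac)2I2]2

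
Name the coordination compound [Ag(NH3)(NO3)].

amminenitratosilver(I)

There is no counter-ion, so the complex is neutral overall.
Ligand charges: 1×nitrato (-1 each), 1×ammine (neutral); total -1. So Ag + (-1) = 0, giving Ag = +1.
Ligands are named alphabetically: ammine before nitrato.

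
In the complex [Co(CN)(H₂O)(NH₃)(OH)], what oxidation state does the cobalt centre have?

+2

No counter-ion: the bracketed complex is neutral.
Ligand charges: 1×CN = -1; 1×OH = -1; 1×H2O neutral; 1×NH3 neutral; sum -2.
Co + (-2) = 0 ⇒ Co is +2.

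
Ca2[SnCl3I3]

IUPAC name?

The 2 calcium counter-ions carry a total charge of +4, so each complex ion is 4−.
Ligand charges: 3×chloro (-1 each), 3×iodo (-1 each); total -6. So Sn + (-6) = 4−, giving Sn = +2.
The complex ion is anionic, so tin takes the -ate form stannate(II).

calcium trichlorotriiodostannate(II)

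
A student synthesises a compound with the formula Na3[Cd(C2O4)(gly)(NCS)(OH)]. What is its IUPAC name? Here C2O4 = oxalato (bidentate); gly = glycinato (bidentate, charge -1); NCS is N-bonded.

sodium (glycinato)hydroxoisothiocyanatooxalatocadmate(II)

The 3 sodium counter-ions carry a total charge of +3, so each complex ion is 3−.
Ligand charges: 1×oxalato (-2 each), 1×hydroxo (-1 each), 1×glycinato (-1 each), 1×isothiocyanato (-1 each); total -5. So Cd + (-5) = 3−, giving Cd = +2.
Ligands are named alphabetically: glycinato before hydroxo before isothiocyanato before oxalato.
The complex ion is anionic, so cadmium takes the -ate form cadmate(II).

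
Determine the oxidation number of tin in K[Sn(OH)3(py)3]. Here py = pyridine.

1 potassium outside the brackets (+1 each) → the complex ion is 1−.
Ligand charges: 3×OH = -3; 3×py neutral; sum -3.
Sn + (-3) = 1− ⇒ Sn is +2.

+2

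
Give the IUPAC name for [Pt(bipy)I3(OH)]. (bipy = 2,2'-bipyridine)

There is no counter-ion, so the complex is neutral overall.
Ligand charges: 1×2,2'-bipyridine (neutral), 3×iodo (-1 each), 1×hydroxo (-1 each); total -4. So Pt + (-4) = 0, giving Pt = +4.
Ligands are named alphabetically: bipyridine before hydroxo before iodo.

(2,2'-bipyridine)hydroxotriiodoplatinum(IV)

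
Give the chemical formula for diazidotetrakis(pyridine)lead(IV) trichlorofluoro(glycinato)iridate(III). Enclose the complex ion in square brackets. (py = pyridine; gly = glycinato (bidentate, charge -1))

[Pb(N3)2(py)4][IrCl3F(gly)]

Cation [Pb…]: ligand charges -2, Pb(IV) ⇒ ion charge 2+.
Anion [Ir…]: ligand charges -5, Ir(III) ⇒ ion charge 2−.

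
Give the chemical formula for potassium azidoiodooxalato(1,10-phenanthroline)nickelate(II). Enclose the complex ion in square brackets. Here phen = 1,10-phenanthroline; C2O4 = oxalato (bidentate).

Ligands: 1 azido (N3, -1), 1 1,10-phenanthroline (phen, neutral), 1 oxalato (C2O4, -2), 1 iodo (I, -1). Ligand charge sum = -4.
Charge balance with potassium (+1) requires 1 complex ion per 2 potassium.

K2[Ni(C2O4)I(N3)(phen)]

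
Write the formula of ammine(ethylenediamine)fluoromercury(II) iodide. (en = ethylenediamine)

Ligands: 1 fluoro (F, -1), 1 ethylenediamine (en, neutral), 1 ammine (NH3, neutral). Ligand charge sum = -1.
Charge balance with iodide (-1) requires 1 complex ion per 1 iodide.

[Hg(en)F(NH3)]I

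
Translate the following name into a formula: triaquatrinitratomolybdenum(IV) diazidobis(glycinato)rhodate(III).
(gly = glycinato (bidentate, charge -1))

Cation [Mo…]: ligand charges -3, Mo(IV) ⇒ ion charge 1+.
Anion [Rh…]: ligand charges -4, Rh(III) ⇒ ion charge 1−.
One 1+ cation balances one 1− anion.

[Mo(H2O)3(NO3)3][Rh(gly)2(N3)2]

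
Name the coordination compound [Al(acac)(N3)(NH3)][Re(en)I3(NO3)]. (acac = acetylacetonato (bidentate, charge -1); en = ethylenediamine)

Aluminium is always +3 in its complexes; the cation's ligand charges sum to -2, so the complex cation is 1+.
A 1:1 salt means the anion carries the equal and opposite charge, 1−.
Anion: ligand charges sum to -4; for the ion to be 1−, Re = +3.

(acetylacetonato)ammineazidoaluminium(III) (ethylenediamine)triiodonitratorhenate(III)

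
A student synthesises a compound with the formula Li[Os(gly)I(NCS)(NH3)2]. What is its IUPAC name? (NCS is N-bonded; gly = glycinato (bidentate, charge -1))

lithium diammine(glycinato)iodoisothiocyanatoosmate(II)

The 1 lithium counter-ion carries a total charge of +1, so each complex ion is 1−.
Ligand charges: 2×ammine (neutral), 1×isothiocyanato (-1 each), 1×iodo (-1 each), 1×glycinato (-1 each); total -3. So Os + (-3) = 1−, giving Os = +2.
Ligands are named alphabetically: ammine before glycinato before iodo before isothiocyanato.
The complex ion is anionic, so osmium takes the -ate form osmate(II).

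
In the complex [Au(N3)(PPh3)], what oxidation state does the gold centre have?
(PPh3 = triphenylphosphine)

No counter-ion: the bracketed complex is neutral.
Ligand charges: 1×N3 = -1; 1×PPh3 neutral; sum -1.
Au + (-1) = 0 ⇒ Au is +1.

+1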